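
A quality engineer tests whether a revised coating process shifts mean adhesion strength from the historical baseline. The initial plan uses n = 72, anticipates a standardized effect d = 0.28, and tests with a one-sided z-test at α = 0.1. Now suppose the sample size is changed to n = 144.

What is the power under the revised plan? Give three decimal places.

With n = 144: δ = d·√n = 0.28 × √144 = 3.3600. Critical value z_{0.1} = 1.282.
Revised power = Φ(δ − 1.282) = Φ(2.078) = 0.9812.

Power ≈ 0.981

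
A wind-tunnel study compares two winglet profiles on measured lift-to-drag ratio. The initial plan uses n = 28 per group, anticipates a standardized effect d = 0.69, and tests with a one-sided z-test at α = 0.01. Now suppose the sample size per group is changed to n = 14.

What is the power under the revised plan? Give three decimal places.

With n = 14 per group: δ = d·√(n/2) = 0.69 × √(14/2) = 1.8256. Critical value z_{0.01} = 2.326.
Revised power = Φ(δ − 2.326) = Φ(-0.501) = 0.3083.

Power ≈ 0.308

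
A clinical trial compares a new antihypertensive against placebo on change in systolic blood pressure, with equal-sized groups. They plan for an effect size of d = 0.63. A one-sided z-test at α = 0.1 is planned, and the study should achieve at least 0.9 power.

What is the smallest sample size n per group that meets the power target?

Set Φ(δ − 1.282) = 0.9; then δ − 1.282 = Φ⁻¹(0.9) = 1.282, giving δ = 2.563.
δ = d·√(n/2) ⇒ n = 2(δ/d)² = 2 × (2.563 / 0.63)² = 33.10.
Rounding up, n = 34 per group.

n = 34 per group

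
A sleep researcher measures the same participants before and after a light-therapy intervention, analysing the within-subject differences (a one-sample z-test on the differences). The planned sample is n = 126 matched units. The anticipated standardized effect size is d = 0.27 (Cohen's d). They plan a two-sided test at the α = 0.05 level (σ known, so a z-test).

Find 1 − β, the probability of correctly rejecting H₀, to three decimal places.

Power ≈ 0.858

Noncentrality parameter: δ = d·√n = 0.27 × √126 = 3.0307
Critical value for a two-sided test at α = 0.05: z_{α/2} = 1.960.
Power = Φ(δ − 1.960) + Φ(−δ − 1.960) = Φ(1.071) + Φ(-4.991) = 0.8579 + 0.0000 = 0.8579.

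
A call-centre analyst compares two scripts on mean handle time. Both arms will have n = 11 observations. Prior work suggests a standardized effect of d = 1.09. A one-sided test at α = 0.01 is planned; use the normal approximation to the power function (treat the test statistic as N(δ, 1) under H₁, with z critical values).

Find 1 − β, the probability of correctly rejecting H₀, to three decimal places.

Power ≈ 0.591

Noncentrality parameter: δ = d·√(n/2) = 1.09 × √(11/2) = 2.5563
Critical value for a one-sided test at α = 0.01: z_α = 2.326.
Power = Φ(δ − 2.326) = Φ(0.230) = 0.5909.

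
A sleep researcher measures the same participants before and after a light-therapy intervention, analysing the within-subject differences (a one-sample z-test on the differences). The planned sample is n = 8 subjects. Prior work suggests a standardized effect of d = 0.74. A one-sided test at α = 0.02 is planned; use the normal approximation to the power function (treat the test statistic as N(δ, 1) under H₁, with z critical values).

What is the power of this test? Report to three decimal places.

Noncentrality parameter: δ = d·√n = 0.74 × √8 = 2.0930
Critical value for a one-sided test at α = 0.02: z_α = 2.054.
Power = Φ(δ − 2.054) = Φ(0.039) = 0.5157.

Power ≈ 0.516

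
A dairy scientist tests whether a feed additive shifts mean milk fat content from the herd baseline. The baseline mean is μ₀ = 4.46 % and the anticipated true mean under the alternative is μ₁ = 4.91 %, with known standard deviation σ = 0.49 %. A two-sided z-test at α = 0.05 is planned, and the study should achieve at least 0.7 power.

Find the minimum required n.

Standardized effect: d = |μ₁ − μ₀| / σ = |4.91 − 4.46| / 0.49 = 0.9184
For power 0.7 need Φ(δ − z_{0.025}) = 0.7, so δ = z_{0.025} + z_{0.30} = 1.960 + 0.524 = 2.484.
(The Φ(−δ − z_{α/2}) term is vanishingly small for δ > 0 and is dropped in the standard sample-size formula.)
δ = d·√n ⇒ n = (δ/d)² = (2.484 / 0.9184)² = 7.32.
Rounding up, n = 8.

n = 8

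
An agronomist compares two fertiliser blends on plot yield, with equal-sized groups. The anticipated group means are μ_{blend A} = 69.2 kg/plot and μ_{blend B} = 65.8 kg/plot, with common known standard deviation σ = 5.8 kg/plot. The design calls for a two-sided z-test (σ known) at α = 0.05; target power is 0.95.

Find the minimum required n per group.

n = 76 per group

Standardized effect: d = |μ_{blend A} − μ_{blend B}| / σ = |69.2 − 65.8| / 5.8 = 0.5862
Set Φ(δ − 1.960) = 0.95; then δ − 1.960 = Φ⁻¹(0.95) = 1.645, giving δ = 3.605.
(For δ > 0 the lower-tail rejection region contributes negligibly to power, so the one-term inversion is standard.)
δ = d·√(n/2) ⇒ n = 2(δ/d)² = 2 × (3.605 / 0.5862)² = 75.63.
Round up to the next whole unit.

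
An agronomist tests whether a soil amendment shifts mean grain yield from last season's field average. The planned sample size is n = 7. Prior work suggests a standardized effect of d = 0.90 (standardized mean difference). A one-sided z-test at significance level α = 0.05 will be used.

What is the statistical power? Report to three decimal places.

Power ≈ 0.769

Noncentrality parameter: δ = d·√n = 0.90 × √7 = 2.3812
One-sided α = 0.05 → critical value z_{0.05} = 1.645.
Power = P(Z > 1.645 − δ) = Φ(0.736) = 0.7692.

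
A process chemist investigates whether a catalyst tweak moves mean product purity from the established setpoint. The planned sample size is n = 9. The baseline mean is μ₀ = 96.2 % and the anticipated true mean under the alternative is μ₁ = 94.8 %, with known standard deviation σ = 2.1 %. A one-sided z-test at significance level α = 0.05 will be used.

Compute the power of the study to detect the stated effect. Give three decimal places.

Power ≈ 0.639

Standardized effect: d = |μ₁ − μ₀| / σ = |94.8 − 96.2| / 2.1 = 0.6667
Noncentrality parameter: δ = d·√n = 0.6667 × √9 = 2.0000
One-sided α = 0.05 → critical value z_{0.05} = 1.645.
Power = Φ(δ − 1.645) = Φ(0.355) = 0.6388.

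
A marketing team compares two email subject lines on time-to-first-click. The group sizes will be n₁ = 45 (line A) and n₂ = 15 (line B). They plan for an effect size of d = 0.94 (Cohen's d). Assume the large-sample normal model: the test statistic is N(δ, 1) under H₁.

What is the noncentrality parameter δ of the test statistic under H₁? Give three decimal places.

δ ≈ 3.153

The noncentrality parameter scales effect size by the design's sample-size factor: δ = d / √(1/n₁ + 1/n₂) = 0.94 / √(1/45 + 1/15) = 3.1529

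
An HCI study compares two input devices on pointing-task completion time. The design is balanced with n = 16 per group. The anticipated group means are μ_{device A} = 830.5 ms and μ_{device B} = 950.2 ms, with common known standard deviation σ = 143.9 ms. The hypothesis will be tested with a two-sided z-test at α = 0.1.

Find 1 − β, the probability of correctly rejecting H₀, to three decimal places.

Standardized effect: d = |μ_{device A} − μ_{device B}| / σ = |830.5 − 950.2| / 143.9 = 0.8318
Noncentrality parameter: δ = d·√(n/2) = 0.8318 × √(16/2) = 2.3528
Critical value for a two-sided test at α = 0.1: z_{α/2} = 1.645.
Power = Φ(δ − 1.645) + Φ(−δ − 1.645) = Φ(0.708) + Φ(-3.998) = 0.7605 + 0.0000 = 0.7605.

Power ≈ 0.761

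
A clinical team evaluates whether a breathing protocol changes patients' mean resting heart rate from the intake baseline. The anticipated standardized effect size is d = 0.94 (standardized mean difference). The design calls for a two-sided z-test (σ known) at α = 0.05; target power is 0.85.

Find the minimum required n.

n = 11

For power 0.85 need Φ(δ − z_{0.025}) = 0.85, so δ = z_{0.025} + z_{0.15} = 1.960 + 1.036 = 2.996.
(For δ > 0 the lower-tail rejection region contributes negligibly to power, so the one-term inversion is standard.)
δ = d·√n ⇒ n = (δ/d)² = (2.996 / 0.94)² = 10.16.
Rounding up, n = 11.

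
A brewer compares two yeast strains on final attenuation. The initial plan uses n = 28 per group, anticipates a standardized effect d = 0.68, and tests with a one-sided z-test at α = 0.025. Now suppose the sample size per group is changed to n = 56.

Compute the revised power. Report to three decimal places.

Power ≈ 0.949

With n = 56 per group: δ = d·√(n/2) = 0.68 × √(56/2) = 3.5982. Critical value z_{0.025} = 1.960.
Revised power = Φ(δ − 1.960) = Φ(1.638) = 0.9493.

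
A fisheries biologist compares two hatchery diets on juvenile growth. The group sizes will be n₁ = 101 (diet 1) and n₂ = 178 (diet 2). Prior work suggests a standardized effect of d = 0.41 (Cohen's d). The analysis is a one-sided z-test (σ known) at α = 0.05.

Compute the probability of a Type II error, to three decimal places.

β ≈ 0.050

Noncentrality parameter: δ = d / √(1/n₁ + 1/n₂) = 0.41 / √(1/101 + 1/178) = 3.2912
Critical value for a one-sided test at α = 0.05: z_α = 1.645.
Power = P(Z > 1.645 − δ) = Φ(1.646) = 0.9502.
Type II error: β = 1 − power = 1 − 0.9502 = 0.0498.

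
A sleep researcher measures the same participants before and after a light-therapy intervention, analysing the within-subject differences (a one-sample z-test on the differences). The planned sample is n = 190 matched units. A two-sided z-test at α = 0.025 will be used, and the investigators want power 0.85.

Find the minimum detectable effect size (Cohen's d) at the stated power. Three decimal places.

Required noncentrality: δ = z_{0.0125} + z_{0.15} = 2.241 + 1.036 = 3.278.
(The second rejection-region term Φ(−δ − z_{α/2}) is negligible and dropped.)
δ = d·√n ⇒ d = δ/√n = 3.278/√190 = 0.2378.

d ≈ 0.238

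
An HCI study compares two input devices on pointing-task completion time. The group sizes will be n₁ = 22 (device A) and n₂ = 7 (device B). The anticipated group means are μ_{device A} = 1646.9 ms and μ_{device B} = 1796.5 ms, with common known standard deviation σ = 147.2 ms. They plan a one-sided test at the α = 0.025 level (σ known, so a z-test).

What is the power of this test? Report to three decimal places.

Standardized effect: d = |μ_{device A} − μ_{device B}| / σ = |1646.9 − 1796.5| / 147.2 = 1.0163
Noncentrality parameter: δ = d / √(1/n₁ + 1/n₂) = 1.0163 / √(1/22 + 1/7) = 2.3420
One-sided α = 0.025 → critical value z_{0.025} = 1.960.
Power = P(Z > 1.960 − δ) = Φ(0.382) = 0.6488.

Power ≈ 0.649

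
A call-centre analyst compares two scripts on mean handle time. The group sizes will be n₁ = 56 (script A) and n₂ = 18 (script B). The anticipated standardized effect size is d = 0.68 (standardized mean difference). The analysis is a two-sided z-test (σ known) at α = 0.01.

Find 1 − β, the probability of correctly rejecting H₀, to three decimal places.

Power ≈ 0.474

Noncentrality parameter: δ = d / √(1/n₁ + 1/n₂) = 0.68 / √(1/56 + 1/18) = 2.5097
Critical value for a two-sided test at α = 0.01: z_{α/2} = 2.576.
Power = Φ(δ − 2.576) + Φ(−δ − 2.576) = Φ(-0.066) + Φ(-5.086) = 0.4736 + 0.0000 = 0.4736.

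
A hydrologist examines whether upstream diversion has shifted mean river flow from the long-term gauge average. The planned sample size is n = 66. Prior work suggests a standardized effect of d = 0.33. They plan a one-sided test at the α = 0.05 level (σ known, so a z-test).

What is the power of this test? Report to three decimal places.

Power ≈ 0.850

Noncentrality parameter: δ = d·√n = 0.33 × √66 = 2.6809
Critical value for a one-sided test at α = 0.05: z_α = 1.645.
Power = Φ(δ − 1.645) = Φ(1.036) = 0.8499.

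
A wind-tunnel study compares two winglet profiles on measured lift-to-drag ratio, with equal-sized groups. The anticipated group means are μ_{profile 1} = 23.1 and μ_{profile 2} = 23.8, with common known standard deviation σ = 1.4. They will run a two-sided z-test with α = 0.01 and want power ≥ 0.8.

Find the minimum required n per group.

n = 94 per group

Standardized effect: d = |μ_{profile 1} − μ_{profile 2}| / σ = |23.1 − 23.8| / 1.4 = 0.5000
Set Φ(δ − 2.576) = 0.8; then δ − 2.576 = Φ⁻¹(0.8) = 0.842, giving δ = 3.417.
(The Φ(−δ − z_{α/2}) term is vanishingly small for δ > 0 and is dropped in the standard sample-size formula.)
δ = d·√(n/2) ⇒ n = 2(δ/d)² = 2 × (3.417 / 0.5000)² = 93.43.
Round up to the next whole unit.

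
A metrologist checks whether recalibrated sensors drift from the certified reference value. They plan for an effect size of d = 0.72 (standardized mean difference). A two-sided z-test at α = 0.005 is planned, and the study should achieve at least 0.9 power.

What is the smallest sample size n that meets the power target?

n = 33

For power 0.9 need Φ(δ − z_{0.0025}) = 0.9, so δ = z_{0.0025} + z_{0.10} = 2.807 + 1.282 = 4.089.
(Ignoring the negligible lower-tail rejection probability gives the usual closed-form inversion.)
δ = d·√n ⇒ n = (δ/d)² = (4.089 / 0.72)² = 32.25.
Rounding up, n = 33.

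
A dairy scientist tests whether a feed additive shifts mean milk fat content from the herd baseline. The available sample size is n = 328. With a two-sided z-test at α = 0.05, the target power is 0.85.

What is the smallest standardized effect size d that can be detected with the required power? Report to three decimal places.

Need Φ(δ − 1.960) = 0.85, so δ = 1.960 + 1.036 = 2.996.
(The second rejection-region term Φ(−δ − z_{α/2}) is negligible and dropped.)
δ = d·√n ⇒ d = δ/√n = 2.996/√328 = 0.1654.

d ≈ 0.165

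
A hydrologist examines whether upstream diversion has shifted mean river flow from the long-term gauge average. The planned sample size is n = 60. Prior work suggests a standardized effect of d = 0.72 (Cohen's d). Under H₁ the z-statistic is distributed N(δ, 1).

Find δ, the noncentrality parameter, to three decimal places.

δ = d·√n = 0.72 × √60 = 5.5771

δ ≈ 5.577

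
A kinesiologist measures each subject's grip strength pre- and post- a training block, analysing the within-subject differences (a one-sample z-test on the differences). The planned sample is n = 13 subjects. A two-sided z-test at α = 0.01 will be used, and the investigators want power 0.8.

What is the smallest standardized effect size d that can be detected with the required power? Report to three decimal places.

Need Φ(δ − 2.576) = 0.8, so δ = 2.576 + 0.842 = 3.417.
(Lower-tail contribution to power is negligible for δ > 0.)
δ = d·√n ⇒ d = δ/√n = 3.417/√13 = 0.9478.

d ≈ 0.948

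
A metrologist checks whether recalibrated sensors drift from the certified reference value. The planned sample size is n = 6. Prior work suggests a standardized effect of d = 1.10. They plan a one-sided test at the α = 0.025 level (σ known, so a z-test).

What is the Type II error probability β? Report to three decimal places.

Noncentrality parameter: δ = d·√n = 1.10 × √6 = 2.6944
Critical value for a one-sided test at α = 0.025: z_α = 1.960.
Power = P(Z > 1.960 − δ) = Φ(0.734) = 0.7687.
Type II error: β = 1 − power = 1 − 0.7687 = 0.2313.

β ≈ 0.231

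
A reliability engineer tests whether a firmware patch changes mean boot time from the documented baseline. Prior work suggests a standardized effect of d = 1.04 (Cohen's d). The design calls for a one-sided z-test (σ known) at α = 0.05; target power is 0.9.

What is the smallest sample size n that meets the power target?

Set Φ(δ − 1.645) = 0.9; then δ − 1.645 = Φ⁻¹(0.9) = 1.282, giving δ = 2.926.
δ = d·√n ⇒ n = (δ/d)² = (2.926 / 1.04)² = 7.92.
Rounding up, n = 8.

n = 8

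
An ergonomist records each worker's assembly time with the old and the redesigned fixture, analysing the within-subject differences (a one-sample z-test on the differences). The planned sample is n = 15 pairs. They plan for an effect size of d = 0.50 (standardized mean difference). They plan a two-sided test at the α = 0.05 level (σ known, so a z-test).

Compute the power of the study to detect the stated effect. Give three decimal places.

Noncentrality parameter: δ = d·√n = 0.50 × √15 = 1.9365
Critical value for a two-sided test at α = 0.05: z_{α/2} = 1.960.
Power = Φ(δ − 1.960) + Φ(−δ − 1.960) = Φ(-0.023) + Φ(-3.896) = 0.4906 + 0.0000 = 0.4907.

Power ≈ 0.491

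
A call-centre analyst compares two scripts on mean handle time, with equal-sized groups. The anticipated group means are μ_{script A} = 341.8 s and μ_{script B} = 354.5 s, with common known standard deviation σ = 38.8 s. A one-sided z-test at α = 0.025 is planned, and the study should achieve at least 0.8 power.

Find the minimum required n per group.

Standardized effect: d = |μ_{script A} − μ_{script B}| / σ = |341.8 − 354.5| / 38.8 = 0.3273
Set Φ(δ − 1.960) = 0.8; then δ − 1.960 = Φ⁻¹(0.8) = 0.842, giving δ = 2.802.
δ = d·√(n/2) ⇒ n = 2(δ/d)² = 2 × (2.802 / 0.3273)² = 146.52.
Round up to the next whole unit.

n = 147 per group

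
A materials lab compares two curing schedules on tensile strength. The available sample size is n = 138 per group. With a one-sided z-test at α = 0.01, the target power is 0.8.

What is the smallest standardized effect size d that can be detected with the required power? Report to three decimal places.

d ≈ 0.381

Required noncentrality: δ = z_{0.01} + z_{0.20} = 2.326 + 0.842 = 3.168.
δ = d·√(n/2) ⇒ d = δ/√(n/2) = 3.168/√(138/2) = 0.3814.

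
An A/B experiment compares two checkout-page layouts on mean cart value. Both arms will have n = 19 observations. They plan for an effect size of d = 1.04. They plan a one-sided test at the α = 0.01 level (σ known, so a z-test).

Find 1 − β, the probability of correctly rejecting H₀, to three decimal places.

Noncentrality parameter: δ = d·√(n/2) = 1.04 × √(19/2) = 3.2055
One-sided α = 0.01 → critical value z_{0.01} = 2.326.
Power = P(Z > 2.326 − δ) = Φ(0.879) = 0.8103.

Power ≈ 0.810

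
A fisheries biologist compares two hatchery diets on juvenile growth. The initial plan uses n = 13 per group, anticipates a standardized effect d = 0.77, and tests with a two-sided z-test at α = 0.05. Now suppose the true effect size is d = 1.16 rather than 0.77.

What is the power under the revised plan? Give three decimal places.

Power ≈ 0.841

With d = 1.16: δ = d·√(n/2) = 1.16 × √(13/2) = 2.9574. Critical value z_{0.025} = 1.960.
Revised power = Φ(δ − 1.960) + Φ(−δ − 1.960) = Φ(0.997) + Φ(-4.917) = 0.8407 + 0.0000 = 0.8407.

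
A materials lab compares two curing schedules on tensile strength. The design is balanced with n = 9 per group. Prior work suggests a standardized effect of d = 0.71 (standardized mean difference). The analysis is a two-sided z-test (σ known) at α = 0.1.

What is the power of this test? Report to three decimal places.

Noncentrality parameter: δ = d·√(n/2) = 0.71 × √(9/2) = 1.5061
Two-sided α = 0.1 → critical value z_{0.05} = 1.645.
Power = Φ(δ − 1.645) + Φ(−δ − 1.645) = Φ(-0.139) + Φ(-3.151) = 0.4448 + 0.0008 = 0.4457.

Power ≈ 0.446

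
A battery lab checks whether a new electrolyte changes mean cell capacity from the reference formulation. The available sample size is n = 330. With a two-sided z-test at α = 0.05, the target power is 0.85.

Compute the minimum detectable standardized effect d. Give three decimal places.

Required noncentrality: δ = z_{0.025} + z_{0.15} = 1.960 + 1.036 = 2.996.
(Lower-tail contribution to power is negligible for δ > 0.)
δ = d·√n ⇒ d = δ/√n = 2.996/√330 = 0.1649.

d ≈ 0.165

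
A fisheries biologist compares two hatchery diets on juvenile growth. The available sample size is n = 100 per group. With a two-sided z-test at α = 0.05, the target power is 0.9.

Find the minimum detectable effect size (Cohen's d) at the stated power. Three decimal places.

Required noncentrality: δ = z_{0.025} + z_{0.10} = 1.960 + 1.282 = 3.242.
(The second rejection-region term Φ(−δ − z_{α/2}) is negligible and dropped.)
δ = d·√(n/2) ⇒ d = δ/√(n/2) = 3.242/√(100/2) = 0.4584.

d ≈ 0.458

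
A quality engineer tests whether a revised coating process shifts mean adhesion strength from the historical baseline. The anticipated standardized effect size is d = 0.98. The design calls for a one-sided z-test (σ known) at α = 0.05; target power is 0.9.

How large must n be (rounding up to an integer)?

n = 9

For power 0.9 need Φ(δ − z_{0.05}) = 0.9, so δ = z_{0.05} + z_{0.10} = 1.645 + 1.282 = 2.926.
δ = d·√n ⇒ n = (δ/d)² = (2.926 / 0.98)² = 8.92.
Round up to the next whole unit.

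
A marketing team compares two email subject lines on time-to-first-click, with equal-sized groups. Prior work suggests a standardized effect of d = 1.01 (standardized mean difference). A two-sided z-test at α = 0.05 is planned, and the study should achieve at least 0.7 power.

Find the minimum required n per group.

Set Φ(δ − 1.960) = 0.7; then δ − 1.960 = Φ⁻¹(0.7) = 0.524, giving δ = 2.484.
(For δ > 0 the lower-tail rejection region contributes negligibly to power, so the one-term inversion is standard.)
δ = d·√(n/2) ⇒ n = 2(δ/d)² = 2 × (2.484 / 1.01)² = 12.10.
Round up to the next whole unit.

n = 13 per group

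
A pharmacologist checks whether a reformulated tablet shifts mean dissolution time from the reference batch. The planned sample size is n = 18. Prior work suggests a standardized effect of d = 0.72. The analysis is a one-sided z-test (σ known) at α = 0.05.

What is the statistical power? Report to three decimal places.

Power ≈ 0.921

Noncentrality parameter: δ = d·√n = 0.72 × √18 = 3.0547
One-sided α = 0.05 → critical value z_{0.05} = 1.645.
Power = P(Z > 1.645 − δ) = Φ(1.410) = 0.9207.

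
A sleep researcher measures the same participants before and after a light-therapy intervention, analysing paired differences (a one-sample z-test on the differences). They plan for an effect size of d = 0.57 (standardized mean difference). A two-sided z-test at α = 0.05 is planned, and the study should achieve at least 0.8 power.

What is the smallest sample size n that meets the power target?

n = 25

For power 0.8 need Φ(δ − z_{0.025}) = 0.8, so δ = z_{0.025} + z_{0.20} = 1.960 + 0.842 = 2.802.
(Ignoring the negligible lower-tail rejection probability gives the usual closed-form inversion.)
δ = d·√n ⇒ n = (δ/d)² = (2.802 / 0.57)² = 24.16.
Round up to the next whole unit.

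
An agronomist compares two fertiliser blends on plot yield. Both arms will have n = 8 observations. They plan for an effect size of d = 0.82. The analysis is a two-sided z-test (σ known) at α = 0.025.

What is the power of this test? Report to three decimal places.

Power ≈ 0.274

Noncentrality parameter: δ = d·√(n/2) = 0.82 × √(8/2) = 1.6400
Two-sided α = 0.025 → critical value z_{0.0125} = 2.241.
Power = Φ(δ − 2.241) + Φ(−δ − 2.241) = Φ(-0.601) + Φ(-3.881) = 0.2738 + 0.0001 = 0.2738.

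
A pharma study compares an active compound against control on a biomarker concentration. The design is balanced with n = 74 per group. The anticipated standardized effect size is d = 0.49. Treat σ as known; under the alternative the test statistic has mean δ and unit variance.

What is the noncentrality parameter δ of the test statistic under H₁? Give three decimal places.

The noncentrality parameter scales effect size by the design's sample-size factor: δ = d·√(n/2) = 0.49 × √(74/2) = 2.9806

δ ≈ 2.981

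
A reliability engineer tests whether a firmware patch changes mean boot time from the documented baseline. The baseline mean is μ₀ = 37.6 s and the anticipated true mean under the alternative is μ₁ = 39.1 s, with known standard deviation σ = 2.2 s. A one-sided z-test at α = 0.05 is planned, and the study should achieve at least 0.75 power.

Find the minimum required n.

n = 12

Standardized effect: d = |μ₁ − μ₀| / σ = |39.1 − 37.6| / 2.2 = 0.6818
For power 0.75 need Φ(δ − z_{0.05}) = 0.75, so δ = z_{0.05} + z_{0.25} = 1.645 + 0.674 = 2.319.
δ = d·√n ⇒ n = (δ/d)² = (2.319 / 0.6818)² = 11.57.
Rounding up, n = 12.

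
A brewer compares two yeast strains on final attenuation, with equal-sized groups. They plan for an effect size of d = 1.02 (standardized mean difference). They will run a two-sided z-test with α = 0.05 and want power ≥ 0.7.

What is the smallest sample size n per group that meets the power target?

n = 12 per group

For power 0.7 need Φ(δ − z_{0.025}) = 0.7, so δ = z_{0.025} + z_{0.30} = 1.960 + 0.524 = 2.484.
(For δ > 0 the lower-tail rejection region contributes negligibly to power, so the one-term inversion is standard.)
δ = d·√(n/2) ⇒ n = 2(δ/d)² = 2 × (2.484 / 1.02)² = 11.86.
Rounding up, n = 12 per group.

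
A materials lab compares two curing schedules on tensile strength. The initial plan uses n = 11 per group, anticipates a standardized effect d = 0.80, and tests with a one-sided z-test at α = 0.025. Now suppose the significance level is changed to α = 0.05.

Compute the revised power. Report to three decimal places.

Power ≈ 0.591

δ = d·√(n/2) = 0.80 × √(11/2) = 1.8762 (unchanged). New critical value: z_{0.05} = 1.645.
Revised power = Φ(δ − 1.645) = Φ(0.231) = 0.5915.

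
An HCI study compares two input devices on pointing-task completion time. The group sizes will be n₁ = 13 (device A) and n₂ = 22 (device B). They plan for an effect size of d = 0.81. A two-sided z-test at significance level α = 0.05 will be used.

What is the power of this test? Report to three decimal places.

Noncentrality parameter: δ = d / √(1/n₁ + 1/n₂) = 0.81 / √(1/13 + 1/22) = 2.3154
Critical value for a two-sided test at α = 0.05: z_{α/2} = 1.960.
Power = Φ(δ − 1.960) + Φ(−δ − 1.960) = Φ(0.355) + Φ(-4.275) = 0.6389 + 0.0000 = 0.6389.

Power ≈ 0.639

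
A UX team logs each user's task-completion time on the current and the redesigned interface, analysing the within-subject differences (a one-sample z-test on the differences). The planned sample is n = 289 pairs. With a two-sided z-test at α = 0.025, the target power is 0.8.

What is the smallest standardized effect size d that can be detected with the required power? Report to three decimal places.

d ≈ 0.181

Need Φ(δ − 2.241) = 0.8, so δ = 2.241 + 0.842 = 3.083.
(The second rejection-region term Φ(−δ − z_{α/2}) is negligible and dropped.)
δ = d·√n ⇒ d = δ/√n = 3.083/√289 = 0.1814.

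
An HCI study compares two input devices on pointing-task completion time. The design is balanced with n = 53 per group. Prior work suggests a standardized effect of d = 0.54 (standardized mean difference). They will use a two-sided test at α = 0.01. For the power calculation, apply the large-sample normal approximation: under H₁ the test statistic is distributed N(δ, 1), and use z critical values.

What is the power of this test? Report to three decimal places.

Noncentrality parameter: δ = d·√(n/2) = 0.54 × √(53/2) = 2.7798
Critical value for a two-sided test at α = 0.01: z_{α/2} = 2.576.
Power = Φ(δ − 2.576) + Φ(−δ − 2.576) = Φ(0.204) + Φ(-5.356) = 0.5808 + 0.0000 = 0.5808.

Power ≈ 0.581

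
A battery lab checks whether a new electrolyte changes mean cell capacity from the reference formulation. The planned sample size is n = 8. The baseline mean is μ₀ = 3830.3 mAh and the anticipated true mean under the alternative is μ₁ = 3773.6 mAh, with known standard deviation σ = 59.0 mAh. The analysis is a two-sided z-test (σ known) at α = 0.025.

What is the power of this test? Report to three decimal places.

Power ≈ 0.683

Standardized effect: d = |μ₁ − μ₀| / σ = |3773.6 − 3830.3| / 59.0 = 0.9610
Noncentrality parameter: δ = d·√n = 0.9610 × √8 = 2.7182
Two-sided α = 0.025 → critical value z_{0.0125} = 2.241.
Power = Φ(δ − 2.241) + Φ(−δ − 2.241) = Φ(0.477) + Φ(-4.960) = 0.6832 + 0.0000 = 0.6832.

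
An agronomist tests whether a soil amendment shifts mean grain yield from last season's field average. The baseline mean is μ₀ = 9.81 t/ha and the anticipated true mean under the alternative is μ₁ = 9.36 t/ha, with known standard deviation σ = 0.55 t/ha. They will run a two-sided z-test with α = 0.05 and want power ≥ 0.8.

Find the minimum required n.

Standardized effect: d = |μ₁ − μ₀| / σ = |9.36 − 9.81| / 0.55 = 0.8182
For power 0.8 need Φ(δ − z_{0.025}) = 0.8, so δ = z_{0.025} + z_{0.20} = 1.960 + 0.842 = 2.802.
(Ignoring the negligible lower-tail rejection probability gives the usual closed-form inversion.)
δ = d·√n ⇒ n = (δ/d)² = (2.802 / 0.8182)² = 11.72.
Round up to the next whole unit.

n = 12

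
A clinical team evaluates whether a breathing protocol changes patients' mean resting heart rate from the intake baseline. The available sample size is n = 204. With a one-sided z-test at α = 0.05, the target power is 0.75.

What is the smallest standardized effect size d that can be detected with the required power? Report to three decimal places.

d ≈ 0.162

Need Φ(δ − 1.645) = 0.75, so δ = 1.645 + 0.674 = 2.319.
δ = d·√n ⇒ d = δ/√n = 2.319/√204 = 0.1624.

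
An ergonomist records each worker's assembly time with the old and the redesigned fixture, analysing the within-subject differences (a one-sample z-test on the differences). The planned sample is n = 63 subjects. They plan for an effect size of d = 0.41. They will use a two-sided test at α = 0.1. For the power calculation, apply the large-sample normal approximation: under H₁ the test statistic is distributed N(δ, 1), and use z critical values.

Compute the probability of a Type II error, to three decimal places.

β ≈ 0.054

Noncentrality parameter: δ = d·√n = 0.41 × √63 = 3.2543
Two-sided α = 0.1 → critical value z_{0.05} = 1.645.
Power = Φ(δ − 1.645) + Φ(−δ − 1.645) = Φ(1.609) + Φ(-4.899) = 0.9462 + 0.0000 = 0.9462.
Type II error: β = 1 − power = 1 − 0.9462 = 0.0538.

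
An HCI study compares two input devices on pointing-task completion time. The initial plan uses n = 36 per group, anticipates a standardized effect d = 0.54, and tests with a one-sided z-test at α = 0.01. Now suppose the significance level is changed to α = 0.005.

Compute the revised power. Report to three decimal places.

Power ≈ 0.388

δ = d·√(n/2) = 0.54 × √(36/2) = 2.2910 (unchanged). New critical value: z_{0.005} = 2.576.
Revised power = Φ(δ − 2.576) = Φ(-0.285) = 0.3879.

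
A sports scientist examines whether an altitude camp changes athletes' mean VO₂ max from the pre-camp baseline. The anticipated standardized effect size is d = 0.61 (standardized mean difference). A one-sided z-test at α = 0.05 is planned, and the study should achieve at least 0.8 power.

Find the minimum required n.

n = 17

For power 0.8 need Φ(δ − z_{0.05}) = 0.8, so δ = z_{0.05} + z_{0.20} = 1.645 + 0.842 = 2.486.
δ = d·√n ⇒ n = (δ/d)² = (2.486 / 0.61)² = 16.62.
Round up to the next whole unit.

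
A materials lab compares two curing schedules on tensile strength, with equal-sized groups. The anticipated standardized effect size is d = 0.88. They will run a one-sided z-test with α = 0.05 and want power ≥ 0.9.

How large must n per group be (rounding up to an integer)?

For power 0.9 need Φ(δ − z_{0.05}) = 0.9, so δ = z_{0.05} + z_{0.10} = 1.645 + 1.282 = 2.926.
δ = d·√(n/2) ⇒ n = 2(δ/d)² = 2 × (2.926 / 0.88)² = 22.12.
Round up to the next whole unit.

n = 23 per group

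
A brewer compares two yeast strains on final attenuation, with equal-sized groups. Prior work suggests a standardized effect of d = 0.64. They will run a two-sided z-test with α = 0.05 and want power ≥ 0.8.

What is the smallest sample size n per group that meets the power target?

Set Φ(δ − 1.960) = 0.8; then δ − 1.960 = Φ⁻¹(0.8) = 0.842, giving δ = 2.802.
(Ignoring the negligible lower-tail rejection probability gives the usual closed-form inversion.)
δ = d·√(n/2) ⇒ n = 2(δ/d)² = 2 × (2.802 / 0.64)² = 38.32.
Rounding up, n = 39 per group.

n = 39 per group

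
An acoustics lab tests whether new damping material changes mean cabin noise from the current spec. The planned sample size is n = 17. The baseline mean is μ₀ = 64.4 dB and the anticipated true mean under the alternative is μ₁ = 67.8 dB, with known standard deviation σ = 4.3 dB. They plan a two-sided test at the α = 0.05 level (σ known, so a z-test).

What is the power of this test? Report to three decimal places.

Power ≈ 0.903

Standardized effect: d = |μ₁ − μ₀| / σ = |67.8 − 64.4| / 4.3 = 0.7907
Noncentrality parameter: δ = d·√n = 0.7907 × √17 = 3.2601
Two-sided α = 0.05 → critical value z_{0.025} = 1.960.
Power = Φ(δ − 1.960) + Φ(−δ − 1.960) = Φ(1.300) + Φ(-5.220) = 0.9032 + 0.0000 = 0.9032.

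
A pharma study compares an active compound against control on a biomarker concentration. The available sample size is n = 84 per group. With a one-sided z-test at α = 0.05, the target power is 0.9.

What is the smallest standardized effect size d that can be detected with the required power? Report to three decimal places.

Need Φ(δ − 1.645) = 0.9, so δ = 1.645 + 1.282 = 2.926.
δ = d·√(n/2) ⇒ d = δ/√(n/2) = 2.926/√(84/2) = 0.4516.

d ≈ 0.452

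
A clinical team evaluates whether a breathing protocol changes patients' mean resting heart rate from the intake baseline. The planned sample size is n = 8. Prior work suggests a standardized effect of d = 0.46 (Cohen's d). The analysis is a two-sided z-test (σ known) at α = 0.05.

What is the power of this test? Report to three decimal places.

Power ≈ 0.256

Noncentrality parameter: δ = d·√n = 0.46 × √8 = 1.3011
Two-sided α = 0.05 → critical value z_{0.025} = 1.960.
Power = Φ(δ − 1.960) + Φ(−δ − 1.960) = Φ(-0.659) + Φ(-3.261) = 0.2550 + 0.0006 = 0.2555.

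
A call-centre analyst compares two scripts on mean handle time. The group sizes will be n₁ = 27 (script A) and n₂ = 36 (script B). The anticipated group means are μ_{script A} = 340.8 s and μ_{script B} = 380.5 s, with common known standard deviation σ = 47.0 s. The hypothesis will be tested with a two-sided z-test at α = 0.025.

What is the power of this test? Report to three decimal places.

Standardized effect: d = |μ_{script A} − μ_{script B}| / σ = |340.8 − 380.5| / 47.0 = 0.8447
Noncentrality parameter: δ = d / √(1/n₁ + 1/n₂) = 0.8447 / √(1/27 + 1/36) = 3.3178
Critical value for a two-sided test at α = 0.025: z_{α/2} = 2.241.
Power = Φ(δ − 2.241) + Φ(−δ − 2.241) = Φ(1.076) + Φ(-5.559) = 0.8591 + 0.0000 = 0.8591.

Power ≈ 0.859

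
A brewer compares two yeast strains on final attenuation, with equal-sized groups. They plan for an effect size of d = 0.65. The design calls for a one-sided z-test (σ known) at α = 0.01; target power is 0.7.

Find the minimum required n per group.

n = 39 per group

For power 0.7 need Φ(δ − z_{0.01}) = 0.7, so δ = z_{0.01} + z_{0.30} = 2.326 + 0.524 = 2.851.
δ = d·√(n/2) ⇒ n = 2(δ/d)² = 2 × (2.851 / 0.65)² = 38.47.
Round up to the next whole unit.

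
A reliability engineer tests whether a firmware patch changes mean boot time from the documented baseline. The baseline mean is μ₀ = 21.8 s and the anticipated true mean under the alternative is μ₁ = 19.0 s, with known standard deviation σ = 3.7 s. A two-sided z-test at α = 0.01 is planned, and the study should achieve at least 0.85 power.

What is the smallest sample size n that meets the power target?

n = 23

Standardized effect: d = |μ₁ − μ₀| / σ = |19.0 − 21.8| / 3.7 = 0.7568
For power 0.85 need Φ(δ − z_{0.005}) = 0.85, so δ = z_{0.005} + z_{0.15} = 2.576 + 1.036 = 3.612.
(For δ > 0 the lower-tail rejection region contributes negligibly to power, so the one-term inversion is standard.)
δ = d·√n ⇒ n = (δ/d)² = (3.612 / 0.7568)² = 22.78.
Round up to the next whole unit.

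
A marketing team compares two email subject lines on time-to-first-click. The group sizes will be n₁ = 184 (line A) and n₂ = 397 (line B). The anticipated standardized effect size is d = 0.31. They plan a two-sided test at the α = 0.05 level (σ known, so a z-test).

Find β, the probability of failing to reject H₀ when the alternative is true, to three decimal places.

Noncentrality parameter: δ = d / √(1/n₁ + 1/n₂) = 0.31 / √(1/184 + 1/397) = 3.4760
Critical value for a two-sided test at α = 0.05: z_{α/2} = 1.960.
Power = Φ(δ − 1.960) + Φ(−δ − 1.960) = Φ(1.516) + Φ(-5.436) = 0.9352 + 0.0000 = 0.9352.
Type II error: β = 1 − power = 1 − 0.9352 = 0.0648.

β ≈ 0.065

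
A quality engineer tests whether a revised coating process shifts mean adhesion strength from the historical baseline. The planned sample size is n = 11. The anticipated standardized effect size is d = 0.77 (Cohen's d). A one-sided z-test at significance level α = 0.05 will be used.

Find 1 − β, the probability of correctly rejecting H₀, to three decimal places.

Power ≈ 0.818

Noncentrality parameter: λ = d·√n = 0.77 × √11 = 2.5538
Critical value for a one-sided test at α = 0.05: z_α = 1.645.
Power = P(Z > 1.645 − λ) = Φ(0.909) = 0.8183.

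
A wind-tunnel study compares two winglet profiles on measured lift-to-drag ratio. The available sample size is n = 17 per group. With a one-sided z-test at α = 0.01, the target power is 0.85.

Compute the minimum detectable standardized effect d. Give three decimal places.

d ≈ 1.153

Need Φ(δ − 2.326) = 0.85, so δ = 2.326 + 1.036 = 3.363.
δ = d·√(n/2) ⇒ d = δ/√(n/2) = 3.363/√(17/2) = 1.1534.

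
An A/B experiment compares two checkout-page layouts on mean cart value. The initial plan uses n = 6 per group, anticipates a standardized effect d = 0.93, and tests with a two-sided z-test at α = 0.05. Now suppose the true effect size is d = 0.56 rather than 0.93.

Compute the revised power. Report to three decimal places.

Power ≈ 0.163

With d = 0.56: δ = d·√(n/2) = 0.56 × √(6/2) = 0.9699. Critical value z_{0.025} = 1.960.
Revised power = Φ(δ − 1.960) + Φ(−δ − 1.960) = Φ(-0.990) + Φ(-2.930) = 0.1611 + 0.0017 = 0.1628.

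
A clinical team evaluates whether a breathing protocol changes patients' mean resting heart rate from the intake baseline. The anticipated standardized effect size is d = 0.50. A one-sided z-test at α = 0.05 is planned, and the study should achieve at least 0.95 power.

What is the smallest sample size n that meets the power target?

n = 44

Set Φ(δ − 1.645) = 0.95; then δ − 1.645 = Φ⁻¹(0.95) = 1.645, giving δ = 3.290.
δ = d·√n ⇒ n = (δ/d)² = (3.290 / 0.50)² = 43.29.
Round up to the next whole unit.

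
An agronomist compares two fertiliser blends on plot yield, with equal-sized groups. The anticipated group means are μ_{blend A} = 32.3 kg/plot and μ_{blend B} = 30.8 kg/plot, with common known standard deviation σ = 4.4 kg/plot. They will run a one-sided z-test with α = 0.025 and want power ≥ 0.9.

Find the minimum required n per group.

Standardized effect: d = |μ_{blend A} − μ_{blend B}| / σ = |32.3 − 30.8| / 4.4 = 0.3409
For power 0.9 need Φ(δ − z_{0.025}) = 0.9, so δ = z_{0.025} + z_{0.10} = 1.960 + 1.282 = 3.242.
δ = d·√(n/2) ⇒ n = 2(δ/d)² = 2 × (3.242 / 0.3409)² = 180.82.
Rounding up, n = 181 per group.

n = 181 per group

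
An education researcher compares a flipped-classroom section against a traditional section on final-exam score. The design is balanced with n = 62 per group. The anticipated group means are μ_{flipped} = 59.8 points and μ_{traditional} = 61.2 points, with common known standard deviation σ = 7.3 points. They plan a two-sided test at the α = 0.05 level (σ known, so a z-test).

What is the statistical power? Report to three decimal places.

Power ≈ 0.187

Standardized effect: d = |μ_{flipped} − μ_{traditional}| / σ = |59.8 − 61.2| / 7.3 = 0.1918
Noncentrality parameter: δ = d·√(n/2) = 0.1918 × √(62/2) = 1.0678
Two-sided α = 0.05 → critical value z_{0.025} = 1.960.
Power = Φ(δ − 1.960) + Φ(−δ − 1.960) = Φ(-0.892) + Φ(-3.028) = 0.1861 + 0.0012 = 0.1874.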